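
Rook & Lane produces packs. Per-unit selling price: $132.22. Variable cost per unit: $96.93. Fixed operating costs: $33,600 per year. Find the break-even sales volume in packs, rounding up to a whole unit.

Each unit contributes $132.22 − $96.93 = $35.29.
Break-even volume = fixed costs ÷ CM per unit = $33,600 ÷ $35.29 = 952.11, so 953 packs.

953 packs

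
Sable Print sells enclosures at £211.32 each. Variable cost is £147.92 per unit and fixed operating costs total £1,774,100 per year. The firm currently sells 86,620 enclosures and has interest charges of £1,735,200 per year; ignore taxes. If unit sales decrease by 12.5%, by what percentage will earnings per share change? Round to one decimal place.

-34.6%

Contribution at this volume is 86,620 × £63.40 = £5,491,708.00.
Subtracting fixed costs: EBIT = £5,491,708.00 − £1,774,100 = £3,717,608.00.
Interest = £1,735,200.00, so EBIT − I = £1,982,408.00.
Degree of combined leverage = contribution ÷ (EBIT − I) = £5,491,708.00 ÷ £1,982,408.00 = 2.7702.
EPS therefore changes by 2.7702 × (-12.5%) = -34.6%.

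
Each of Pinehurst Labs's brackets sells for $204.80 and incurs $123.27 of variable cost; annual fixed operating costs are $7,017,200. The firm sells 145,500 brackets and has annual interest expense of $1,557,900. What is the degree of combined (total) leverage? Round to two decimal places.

3.61

Contribution at this volume is 145,500 × $81.53 = $11,862,615.00.
Operating income = contribution − fixed costs = $11,862,615.00 − $7,017,200 = $4,845,415.00. Interest = $1,557,900.00.
DOL = $11,862,615.00 ÷ $4,845,415.00 = 2.4482; DFL = $4,845,415.00 ÷ $3,287,515.00 = 1.4739.
Combined leverage = 2.4482 × 1.4739 = 3.6084.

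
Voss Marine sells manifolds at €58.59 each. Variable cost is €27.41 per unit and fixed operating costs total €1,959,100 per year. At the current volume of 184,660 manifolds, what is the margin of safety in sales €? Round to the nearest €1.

€7,137,906

Unit CM = price − variable cost = €58.59 − €27.41 = €31.18. Break-even units = €1,959,100 ÷ €31.18 = 62,831.94; break-even revenue = 62,831.94 × €58.59 = €3,681,323.57.
Actual sales revenue = 184,660 × €58.59 = €10,819,229.40.
Margin of safety = €10,819,229.40 − €3,681,323.57 = €7,137,906.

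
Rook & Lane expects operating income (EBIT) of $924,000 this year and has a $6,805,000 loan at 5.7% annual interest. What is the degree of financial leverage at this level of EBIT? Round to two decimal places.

1.72

Annual interest charges come to $387,885.00.
DFL = EBIT ÷ (EBIT − I) = $924,000 ÷ ($924,000 − $387,885.00) = $924,000 ÷ $536,115.00 = 1.7235.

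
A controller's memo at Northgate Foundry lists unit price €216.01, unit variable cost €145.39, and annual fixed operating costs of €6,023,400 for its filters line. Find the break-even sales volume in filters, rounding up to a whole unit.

85,294 filters

Each unit contributes €216.01 − €145.39 = €70.62.
Break-even Q = €6,023,400 / €70.62 = 85,293.12 → 85,294 filters.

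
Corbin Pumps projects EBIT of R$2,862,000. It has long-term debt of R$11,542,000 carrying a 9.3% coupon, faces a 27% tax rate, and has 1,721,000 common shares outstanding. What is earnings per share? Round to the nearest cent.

R$0.76

Pre-tax income = R$2,862,000 − R$1,073,406.00 = R$1,788,594.00.
After tax at 27%: net income = R$1,788,594.00 × 0.73 = R$1,305,673.62.
Per share: R$1,305,673.62 / 1,721,000 shares = R$0.76.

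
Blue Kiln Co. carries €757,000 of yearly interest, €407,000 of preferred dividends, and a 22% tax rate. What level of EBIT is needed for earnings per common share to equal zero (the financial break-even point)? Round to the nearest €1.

Grossing the preferred dividend up to pre-tax terms: €407,000 / (1 − 0.22) = €521,794.87.
Financial break-even EBIT = interest + D_p ÷ (1 − t) = €757,000 + €521,794.87 = €1,278,794.87.

€1,278,795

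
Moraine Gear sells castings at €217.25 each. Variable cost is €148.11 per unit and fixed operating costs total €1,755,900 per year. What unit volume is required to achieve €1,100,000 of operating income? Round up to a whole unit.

41,307 castings

Unit CM = price − variable cost = €217.25 − €148.11 = €69.14.
Units = (FC + target) / CM = (€1,755,900 + €1,100,000) / €69.14 = 41,306.05, so 41,307 castings.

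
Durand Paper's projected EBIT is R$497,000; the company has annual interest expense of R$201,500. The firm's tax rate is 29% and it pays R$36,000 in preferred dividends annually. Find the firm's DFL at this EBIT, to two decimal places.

2.03

Interest = R$201,500.00.
Preferred dividends grossed up pre-tax: R$36,000 / (1 − 0.29) = R$50,704.23.
DFL = EBIT ÷ [EBIT − I − D_p/(1−t)] = R$497,000 ÷ [R$497,000 − R$201,500.00 − R$50,704.23] = R$497,000 ÷ R$244,795.77 = 2.0303.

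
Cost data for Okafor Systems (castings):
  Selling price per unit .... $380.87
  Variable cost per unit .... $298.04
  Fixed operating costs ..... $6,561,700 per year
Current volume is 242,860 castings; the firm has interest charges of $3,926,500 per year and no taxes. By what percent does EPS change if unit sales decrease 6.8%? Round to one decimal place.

At 242,860 units, contribution = 242,860 × $82.83 = $20,116,093.80.
Operating income = contribution − fixed costs = $20,116,093.80 − $6,561,700 = $13,554,393.80.
After interest of $3,926,500.00, pre-tax earnings = $9,627,893.80.
Degree of combined leverage = contribution ÷ (EBIT − I) = $20,116,093.80 ÷ $9,627,893.80 = 2.0894.
EPS therefore changes by 2.0894 × (-6.8%) = -14.2%.

-14.2%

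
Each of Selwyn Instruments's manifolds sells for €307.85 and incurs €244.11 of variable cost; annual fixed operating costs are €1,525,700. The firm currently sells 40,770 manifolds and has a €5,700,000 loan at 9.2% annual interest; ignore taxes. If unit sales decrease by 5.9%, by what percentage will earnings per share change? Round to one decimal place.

-27.9%

Contribution at this volume is 40,770 × €63.74 = €2,598,679.80.
Subtracting fixed costs: EBIT = €2,598,679.80 − €1,525,700 = €1,072,979.80.
Interest = €524,400.00, so EBIT − I = €548,579.80.
DCL = total CM / (EBIT − I) = €2,598,679.80 / €548,579.80 = 4.7371.
EPS therefore changes by 4.7371 × (-5.9%) = -27.9%.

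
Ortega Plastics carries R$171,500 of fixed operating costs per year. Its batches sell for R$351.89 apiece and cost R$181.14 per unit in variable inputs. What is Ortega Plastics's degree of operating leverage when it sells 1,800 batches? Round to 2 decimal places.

2.26

At 1,800 units, contribution = 1,800 × R$170.75 = R$307,350.00.
Operating income = contribution − fixed costs = R$307,350.00 − R$171,500 = R$135,850.00.
Degree of operating leverage = R$307,350.00 / R$135,850.00 = 2.2624.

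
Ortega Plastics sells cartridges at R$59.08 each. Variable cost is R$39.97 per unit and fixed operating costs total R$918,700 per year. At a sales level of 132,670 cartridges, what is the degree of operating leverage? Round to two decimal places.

Total contribution margin = 132,670 × R$19.11 = R$2,535,323.70.
Operating income = contribution − fixed costs = R$2,535,323.70 − R$918,700 = R$1,616,623.70.
DOL = contribution ÷ EBIT = R$2,535,323.70 ÷ R$1,616,623.70 = 1.5683.

1.57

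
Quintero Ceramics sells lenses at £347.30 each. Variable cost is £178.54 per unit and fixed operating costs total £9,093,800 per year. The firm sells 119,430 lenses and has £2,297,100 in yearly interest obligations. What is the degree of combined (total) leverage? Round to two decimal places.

At 119,430 units, contribution = 119,430 × £168.76 = £20,155,006.80.
EBIT = £20,155,006.80 − £9,093,800 = £11,061,206.80. Interest = £2,297,100.00.
DOL = £20,155,006.80 ÷ £11,061,206.80 = 1.8221; DFL = £11,061,206.80 ÷ £8,764,106.80 = 1.2621.
DCL = DOL × DFL = 1.8221 × 1.2621 = 2.2997.

2.30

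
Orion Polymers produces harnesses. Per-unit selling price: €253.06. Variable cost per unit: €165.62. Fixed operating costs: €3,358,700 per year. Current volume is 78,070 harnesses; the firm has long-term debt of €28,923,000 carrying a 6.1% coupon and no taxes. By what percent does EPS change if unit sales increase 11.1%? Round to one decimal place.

At 78,070 units, contribution = 78,070 × €87.44 = €6,826,440.80.
EBIT = €6,826,440.80 − €3,358,700 = €3,467,740.80.
Interest = €1,764,303.00, so EBIT − I = €1,703,437.80.
DCL = total CM / (EBIT − I) = €6,826,440.80 / €1,703,437.80 = 4.0074.
EPS therefore changes by 4.0074 × (+11.1%) = +44.5%.

+44.5%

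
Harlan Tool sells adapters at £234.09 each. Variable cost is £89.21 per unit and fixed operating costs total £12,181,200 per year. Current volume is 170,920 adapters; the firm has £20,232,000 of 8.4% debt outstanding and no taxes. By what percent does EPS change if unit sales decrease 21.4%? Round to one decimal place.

At 170,920 units, contribution = 170,920 × £144.88 = £24,762,889.60.
Subtracting fixed costs: EBIT = £24,762,889.60 − £12,181,200 = £12,581,689.60.
After interest of £1,699,488.00, pre-tax earnings = £10,882,201.60.
DCL = total CM / (EBIT − I) = £24,762,889.60 / £10,882,201.60 = 2.2755.
%ΔEPS = DCL × %ΔSales = 2.2755 × -21.4% = -48.7%.

-48.7%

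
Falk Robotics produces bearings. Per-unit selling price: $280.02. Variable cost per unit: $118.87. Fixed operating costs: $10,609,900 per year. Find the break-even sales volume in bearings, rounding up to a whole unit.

65,839 bearings

Each unit contributes $280.02 − $118.87 = $161.15.
Break-even volume = fixed costs ÷ CM per unit = $10,609,900 ÷ $161.15 = 65,838.66, so 65,839 bearings.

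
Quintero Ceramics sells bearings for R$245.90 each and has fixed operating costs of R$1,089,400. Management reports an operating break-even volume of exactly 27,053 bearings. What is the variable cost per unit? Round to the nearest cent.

Contribution per unit must be FC / Q = R$1,089,400 / 27,053 = R$40.2691.
Variable cost per unit = R$245.90 − R$40.2691 = R$205.63.

R$205.63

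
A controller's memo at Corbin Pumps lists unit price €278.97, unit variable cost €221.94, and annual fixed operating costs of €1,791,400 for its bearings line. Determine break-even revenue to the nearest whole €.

€8,762,877

Contribution margin per unit = €278.97 − €221.94 = €57.03, a CM ratio of €57.03 ÷ €278.97 = 0.2044.
Break-even sales = FC ÷ CM ratio = €1,791,400 × €278.97 / €57.03 = €8,762,877.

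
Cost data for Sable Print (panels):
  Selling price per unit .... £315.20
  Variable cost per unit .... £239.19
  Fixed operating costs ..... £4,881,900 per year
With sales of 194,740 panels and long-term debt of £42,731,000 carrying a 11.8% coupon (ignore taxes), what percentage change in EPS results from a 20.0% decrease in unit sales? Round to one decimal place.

-60.7%

At 194,740 units, contribution = 194,740 × £76.01 = £14,802,187.40.
Operating income = contribution − fixed costs = £14,802,187.40 − £4,881,900 = £9,920,287.40.
Interest = £5,042,258.00, so EBIT − I = £4,878,029.40.
DCL = total CM / (EBIT − I) = £14,802,187.40 / £4,878,029.40 = 3.0345.
EPS therefore changes by 3.0345 × (-20.0%) = -60.7%.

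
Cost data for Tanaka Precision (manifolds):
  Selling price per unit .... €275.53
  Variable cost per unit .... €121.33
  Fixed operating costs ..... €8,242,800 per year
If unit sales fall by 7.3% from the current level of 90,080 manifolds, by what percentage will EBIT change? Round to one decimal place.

At 90,080 units, contribution = 90,080 × €154.20 = €13,890,336.00.
Subtracting fixed costs: EBIT = €13,890,336.00 − €8,242,800 = €5,647,536.00.
DOL = contribution ÷ EBIT = €13,890,336.00 ÷ €5,647,536.00 = 2.4595.
%ΔEBIT = DOL × %ΔSales = 2.4595 × -7.3% = -18.0%.

-18.0%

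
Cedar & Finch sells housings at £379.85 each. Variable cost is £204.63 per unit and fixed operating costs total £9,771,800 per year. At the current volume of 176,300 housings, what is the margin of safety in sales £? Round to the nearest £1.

£45,783,796

Contribution margin per unit = £379.85 − £204.63 = £175.22. Break-even units = £9,771,800 ÷ £175.22 = 55,768.75; break-even revenue = 55,768.75 × £379.85 = £21,183,758.87.
Actual sales revenue = 176,300 × £379.85 = £66,967,555.00.
Margin of safety = £66,967,555.00 − £21,183,758.87 = £45,783,796.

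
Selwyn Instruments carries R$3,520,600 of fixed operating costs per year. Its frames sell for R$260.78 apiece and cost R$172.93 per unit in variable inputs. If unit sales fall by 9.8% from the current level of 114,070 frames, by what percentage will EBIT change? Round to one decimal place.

-15.1%

Total contribution margin = 114,070 × R$87.85 = R$10,021,049.50.
Operating income = contribution − fixed costs = R$10,021,049.50 − R$3,520,600 = R$6,500,449.50.
DOL = contribution ÷ EBIT = R$10,021,049.50 ÷ R$6,500,449.50 = 1.5416.
So EBIT moves 1.5416 × (-9.8%) = -15.1%.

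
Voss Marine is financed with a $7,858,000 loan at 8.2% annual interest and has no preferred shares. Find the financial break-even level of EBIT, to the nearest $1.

$644,356

Annual interest = 8.2% × $7,858,000 = $644,356.00.
Without preferred stock the financial break-even is simply EBIT = interest = $644,356.00.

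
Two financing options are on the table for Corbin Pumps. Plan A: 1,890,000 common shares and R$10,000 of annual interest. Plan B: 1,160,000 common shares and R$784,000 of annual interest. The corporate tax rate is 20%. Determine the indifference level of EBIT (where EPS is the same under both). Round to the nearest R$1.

Set EPS_A = EPS_B: (EBIT − R$10,000)(1 − 0.20) ÷ 1,890,000 = (EBIT − R$784,000)(1 − 0.20) ÷ 1,160,000.
The (1 − t) factor cancels: (EBIT − 10,000) × 1,160,000 = (EBIT − 784,000) × 1,890,000.
Solving, EBIT = (784,000·1,890,000 − 10,000·1,160,000) / (1,890,000 − 1,160,000) = 1,470,160,000,000 / 730,000 = 2,013,917.81.

R$2,013,918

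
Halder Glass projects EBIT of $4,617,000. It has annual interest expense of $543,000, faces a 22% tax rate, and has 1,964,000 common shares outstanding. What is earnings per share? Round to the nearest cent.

Pre-tax income = $4,617,000 − $543,000.00 = $4,074,000.00.
After tax at 22%: net income = $4,074,000.00 × 0.78 = $3,177,720.00.
Per share: $3,177,720.00 / 1,964,000 shares = $1.62.

$1.62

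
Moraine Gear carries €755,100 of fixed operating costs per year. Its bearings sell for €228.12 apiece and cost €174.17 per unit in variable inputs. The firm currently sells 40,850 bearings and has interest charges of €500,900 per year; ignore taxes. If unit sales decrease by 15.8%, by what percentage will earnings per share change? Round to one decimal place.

At 40,850 units, contribution = 40,850 × €53.95 = €2,203,857.50.
EBIT = €2,203,857.50 − €755,100 = €1,448,757.50.
After interest of €500,900.00, pre-tax earnings = €947,857.50.
DCL = total CM / (EBIT − I) = €2,203,857.50 / €947,857.50 = 2.3251.
EPS therefore changes by 2.3251 × (-15.8%) = -36.7%.

-36.7%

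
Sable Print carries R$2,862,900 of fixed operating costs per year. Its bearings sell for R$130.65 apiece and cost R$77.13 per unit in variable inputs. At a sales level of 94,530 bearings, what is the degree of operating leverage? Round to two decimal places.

At 94,530 units, contribution = 94,530 × R$53.52 = R$5,059,245.60.
Subtracting fixed costs: EBIT = R$5,059,245.60 − R$2,862,900 = R$2,196,345.60.
Degree of operating leverage = R$5,059,245.60 / R$2,196,345.60 = 2.3035.

2.30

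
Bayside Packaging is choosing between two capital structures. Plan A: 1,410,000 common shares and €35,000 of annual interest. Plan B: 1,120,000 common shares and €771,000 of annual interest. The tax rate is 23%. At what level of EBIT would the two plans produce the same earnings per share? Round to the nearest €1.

€3,613,483

Set EPS_A = EPS_B: (EBIT − €35,000)(1 − 0.23) ÷ 1,410,000 = (EBIT − €771,000)(1 − 0.23) ÷ 1,120,000.
The (1 − t) factor cancels: (EBIT − 35,000) × 1,120,000 = (EBIT − 771,000) × 1,410,000.
EBIT × (1,410,000 − 1,120,000) = 771,000 × 1,410,000 − 35,000 × 1,120,000 = 1,047,910,000,000, so EBIT = 1,047,910,000,000 ÷ 290,000 = 3,613,482.76.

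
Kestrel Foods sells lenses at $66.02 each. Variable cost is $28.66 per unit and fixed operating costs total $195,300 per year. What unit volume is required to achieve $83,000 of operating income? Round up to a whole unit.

7,450 lenses

Each unit contributes $66.02 − $28.66 = $37.36.
Required volume = (fixed costs + target profit) ÷ CM = ($195,300 + $83,000) ÷ $37.36 = 7,449.14, so 7,450 lenses.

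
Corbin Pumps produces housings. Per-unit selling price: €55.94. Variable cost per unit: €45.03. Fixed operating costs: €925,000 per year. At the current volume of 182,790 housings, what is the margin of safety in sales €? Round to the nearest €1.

Contribution margin per unit = €55.94 − €45.03 = €10.91. Break-even units = €925,000 ÷ €10.91 = 84,784.60; break-even revenue = 84,784.60 × €55.94 = €4,742,850.60.
Actual sales revenue = 182,790 × €55.94 = €10,225,272.60.
Margin of safety = €10,225,272.60 − €4,742,850.60 = €5,482,422.

€5,482,422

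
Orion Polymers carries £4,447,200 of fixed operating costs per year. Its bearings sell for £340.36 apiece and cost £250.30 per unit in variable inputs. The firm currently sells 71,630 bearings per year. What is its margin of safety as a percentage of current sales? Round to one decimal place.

Contribution margin per unit = £340.36 − £250.30 = £90.06. Break-even units = £4,447,200 ÷ £90.06 = 49,380.41; break-even revenue = 49,380.41 × £340.36 = £16,807,117.39.
Current sales = 71,630 × £340.36 = £24,379,986.80.
Margin of safety = (£24,379,986.80 − £16,807,117.39) ÷ £24,379,986.80 = 31.1%.

31.1%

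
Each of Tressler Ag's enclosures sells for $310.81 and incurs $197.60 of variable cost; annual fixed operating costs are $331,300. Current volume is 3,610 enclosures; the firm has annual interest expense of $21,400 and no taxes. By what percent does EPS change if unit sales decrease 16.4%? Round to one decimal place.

-119.7%

Total contribution margin = 3,610 × $113.21 = $408,688.10.
Subtracting fixed costs: EBIT = $408,688.10 − $331,300 = $77,388.10.
After interest of $21,400.00, pre-tax earnings = $55,988.10.
Degree of combined leverage = contribution ÷ (EBIT − I) = $408,688.10 ÷ $55,988.10 = 7.2996.
EPS therefore changes by 7.2996 × (-16.4%) = -119.7%.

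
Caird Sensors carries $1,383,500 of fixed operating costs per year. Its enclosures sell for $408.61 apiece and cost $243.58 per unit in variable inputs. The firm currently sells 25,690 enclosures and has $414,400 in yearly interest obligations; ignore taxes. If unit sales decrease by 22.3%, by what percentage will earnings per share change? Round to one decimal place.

Contribution at this volume is 25,690 × $165.03 = $4,239,620.70.
EBIT = $4,239,620.70 − $1,383,500 = $2,856,120.70.
Interest = $414,400.00, so EBIT − I = $2,441,720.70.
Degree of combined leverage = contribution ÷ (EBIT − I) = $4,239,620.70 ÷ $2,441,720.70 = 1.7363.
EPS therefore changes by 1.7363 × (-22.3%) = -38.7%.

-38.7%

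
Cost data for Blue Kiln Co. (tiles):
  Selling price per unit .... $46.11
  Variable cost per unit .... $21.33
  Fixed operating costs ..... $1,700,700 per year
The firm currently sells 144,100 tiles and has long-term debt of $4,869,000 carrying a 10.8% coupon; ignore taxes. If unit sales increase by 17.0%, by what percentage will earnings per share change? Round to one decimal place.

+45.2%

Contribution at this volume is 144,100 × $24.78 = $3,570,798.00.
EBIT = $3,570,798.00 − $1,700,700 = $1,870,098.00.
After interest of $525,852.00, pre-tax earnings = $1,344,246.00.
Degree of combined leverage = contribution ÷ (EBIT − I) = $3,570,798.00 ÷ $1,344,246.00 = 2.6564.
%ΔEPS = DCL × %ΔSales = 2.6564 × +17.0% = +45.2%.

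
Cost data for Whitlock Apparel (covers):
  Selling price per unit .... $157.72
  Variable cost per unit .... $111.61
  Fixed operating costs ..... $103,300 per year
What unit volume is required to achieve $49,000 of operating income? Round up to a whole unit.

3,303 covers

Contribution margin per unit = $157.72 − $111.61 = $46.11.
Units = (FC + target) / CM = ($103,300 + $49,000) / $46.11 = 3,302.97, so 3,303 covers.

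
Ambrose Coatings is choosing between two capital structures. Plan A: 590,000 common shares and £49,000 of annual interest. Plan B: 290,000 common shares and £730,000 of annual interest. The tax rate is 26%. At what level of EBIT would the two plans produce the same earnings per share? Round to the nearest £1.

£1,388,300

Set EPS_A = EPS_B: (EBIT − £49,000)(1 − 0.26) ÷ 590,000 = (EBIT − £730,000)(1 − 0.26) ÷ 290,000.
Cancelling (1 − t) and cross-multiplying: 290,000·(EBIT − 49,000) = 590,000·(EBIT − 730,000).
EBIT × (590,000 − 290,000) = 730,000 × 590,000 − 49,000 × 290,000 = 416,490,000,000, so EBIT = 416,490,000,000 ÷ 300,000 = 1,388,300.00.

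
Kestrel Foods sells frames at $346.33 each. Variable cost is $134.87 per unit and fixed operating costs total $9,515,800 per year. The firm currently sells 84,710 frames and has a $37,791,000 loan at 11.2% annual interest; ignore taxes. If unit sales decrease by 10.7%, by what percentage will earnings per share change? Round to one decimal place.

At 84,710 units, contribution = 84,710 × $211.46 = $17,912,776.60.
Operating income = contribution − fixed costs = $17,912,776.60 − $9,515,800 = $8,396,976.60.
After interest of $4,232,592.00, pre-tax earnings = $4,164,384.60.
DCL = total CM / (EBIT − I) = $17,912,776.60 / $4,164,384.60 = 4.3014.
EPS therefore changes by 4.3014 × (-10.7%) = -46.0%.

-46.0%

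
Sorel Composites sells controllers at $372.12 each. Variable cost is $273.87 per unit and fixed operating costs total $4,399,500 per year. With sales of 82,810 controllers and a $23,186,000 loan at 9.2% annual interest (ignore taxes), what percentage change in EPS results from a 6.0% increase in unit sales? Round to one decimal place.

+30.4%

At 82,810 units, contribution = 82,810 × $98.25 = $8,136,082.50.
Subtracting fixed costs: EBIT = $8,136,082.50 − $4,399,500 = $3,736,582.50.
After interest of $2,133,112.00, pre-tax earnings = $1,603,470.50.
DCL = total CM / (EBIT − I) = $8,136,082.50 / $1,603,470.50 = 5.0740.
EPS therefore changes by 5.0740 × (+6.0%) = +30.4%.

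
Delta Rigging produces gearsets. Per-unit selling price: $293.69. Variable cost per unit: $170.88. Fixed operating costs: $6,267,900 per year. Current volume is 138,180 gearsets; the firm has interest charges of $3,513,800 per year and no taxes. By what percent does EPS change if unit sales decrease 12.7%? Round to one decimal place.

-30.0%

At 138,180 units, contribution = 138,180 × $122.81 = $16,969,885.80.
EBIT = $16,969,885.80 − $6,267,900 = $10,701,985.80.
After interest of $3,513,800.00, pre-tax earnings = $7,188,185.80.
Degree of combined leverage = contribution ÷ (EBIT − I) = $16,969,885.80 ÷ $7,188,185.80 = 2.3608.
EPS therefore changes by 2.3608 × (-12.7%) = -30.0%.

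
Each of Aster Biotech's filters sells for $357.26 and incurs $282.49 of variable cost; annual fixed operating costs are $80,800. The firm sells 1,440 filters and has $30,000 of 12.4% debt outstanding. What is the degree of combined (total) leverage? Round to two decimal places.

4.65

At 1,440 units, contribution = 1,440 × $74.77 = $107,668.80.
Operating income = contribution − fixed costs = $107,668.80 − $80,800 = $26,868.80. Interest = $3,720.00, so EBIT − I = $23,148.80.
DCL = contribution ÷ (EBIT − I) = $107,668.80 ÷ $23,148.80 = 4.6512.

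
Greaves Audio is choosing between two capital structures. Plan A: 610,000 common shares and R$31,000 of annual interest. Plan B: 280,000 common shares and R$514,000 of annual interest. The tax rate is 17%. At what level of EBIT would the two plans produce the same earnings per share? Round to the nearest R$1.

At indifference, (EBIT − 31,000)(1 − t)/610,000 = (EBIT − 514,000)(1 − t)/280,000.
The (1 − t) factor cancels: (EBIT − 31,000) × 280,000 = (EBIT − 514,000) × 610,000.
Solving, EBIT = (514,000·610,000 − 31,000·280,000) / (610,000 − 280,000) = 304,860,000,000 / 330,000 = 923,818.18.

R$923,818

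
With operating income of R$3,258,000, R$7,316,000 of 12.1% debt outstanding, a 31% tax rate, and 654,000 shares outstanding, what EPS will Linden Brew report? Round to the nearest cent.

R$2.50

Pre-tax income = R$3,258,000 − R$885,236.00 = R$2,372,764.00.
After tax at 31%: net income = R$2,372,764.00 × 0.69 = R$1,637,207.16.
EPS = R$1,637,207.16 ÷ 654,000 = R$2.50.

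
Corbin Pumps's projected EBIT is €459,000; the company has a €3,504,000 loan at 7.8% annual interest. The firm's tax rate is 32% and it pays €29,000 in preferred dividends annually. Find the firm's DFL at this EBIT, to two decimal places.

3.21

Annual interest charges come to €273,312.00.
Pre-tax preferred-dividend burden = €29,000 ÷ (1 − 0.32) = €42,647.06.
DFL = EBIT ÷ [EBIT − I − D_p/(1−t)] = €459,000 ÷ [€459,000 − €273,312.00 − €42,647.06] = €459,000 ÷ €143,040.94 = 3.2089.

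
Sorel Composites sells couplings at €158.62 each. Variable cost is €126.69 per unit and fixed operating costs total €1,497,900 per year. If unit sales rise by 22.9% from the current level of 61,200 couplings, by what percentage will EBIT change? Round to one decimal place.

Total contribution margin = 61,200 × €31.93 = €1,954,116.00.
Operating income = contribution − fixed costs = €1,954,116.00 − €1,497,900 = €456,216.00.
Degree of operating leverage = €1,954,116.00 / €456,216.00 = 4.2833.
%ΔEBIT = DOL × %ΔSales = 4.2833 × +22.9% = +98.1%.

+98.1%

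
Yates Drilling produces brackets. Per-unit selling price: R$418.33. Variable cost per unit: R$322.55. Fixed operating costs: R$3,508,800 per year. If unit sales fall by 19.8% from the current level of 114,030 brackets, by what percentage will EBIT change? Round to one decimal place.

-29.2%

Total contribution margin = 114,030 × R$95.78 = R$10,921,793.40.
Operating income = contribution − fixed costs = R$10,921,793.40 − R$3,508,800 = R$7,412,993.40.
DOL = contribution ÷ EBIT = R$10,921,793.40 ÷ R$7,412,993.40 = 1.4733.
So EBIT moves 1.4733 × (-19.8%) = -29.2%.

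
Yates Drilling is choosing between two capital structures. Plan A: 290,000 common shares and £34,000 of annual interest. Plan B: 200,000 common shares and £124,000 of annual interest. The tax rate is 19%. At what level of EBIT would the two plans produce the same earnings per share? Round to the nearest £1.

£324,000

At indifference, (EBIT − 34,000)(1 − t)/290,000 = (EBIT − 124,000)(1 − t)/200,000.
Cancelling (1 − t) and cross-multiplying: 200,000·(EBIT − 34,000) = 290,000·(EBIT − 124,000).
EBIT × (290,000 − 200,000) = 124,000 × 290,000 − 34,000 × 200,000 = 29,160,000,000, so EBIT = 29,160,000,000 ÷ 90,000 = 324,000.00.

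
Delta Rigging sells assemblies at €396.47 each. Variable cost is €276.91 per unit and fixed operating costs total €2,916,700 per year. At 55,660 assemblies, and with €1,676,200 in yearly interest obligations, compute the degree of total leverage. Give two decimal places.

3.23

Contribution at this volume is 55,660 × €119.56 = €6,654,709.60.
Subtracting fixed costs: EBIT = €6,654,709.60 − €2,916,700 = €3,738,009.60. Interest = €1,676,200.00.
DOL = €6,654,709.60 ÷ €3,738,009.60 = 1.7803; DFL = €3,738,009.60 ÷ €2,061,809.60 = 1.8130.
DCL = DOL × DFL = 1.7803 × 1.8130 = 3.2277.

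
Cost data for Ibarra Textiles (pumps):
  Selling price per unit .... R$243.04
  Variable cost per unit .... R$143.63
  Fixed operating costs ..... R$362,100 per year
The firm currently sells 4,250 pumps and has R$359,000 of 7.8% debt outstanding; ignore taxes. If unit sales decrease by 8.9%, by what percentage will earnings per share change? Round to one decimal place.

At 4,250 units, contribution = 4,250 × R$99.41 = R$422,492.50.
Operating income = contribution − fixed costs = R$422,492.50 − R$362,100 = R$60,392.50.
After interest of R$28,002.00, pre-tax earnings = R$32,390.50.
DCL = total CM / (EBIT − I) = R$422,492.50 / R$32,390.50 = 13.0437.
EPS therefore changes by 13.0437 × (-8.9%) = -116.1%.

-116.1%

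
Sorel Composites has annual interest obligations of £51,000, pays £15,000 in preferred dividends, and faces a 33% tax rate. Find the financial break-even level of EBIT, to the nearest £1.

Preferred dividends are paid after tax, so their pre-tax equivalent is £15,000 ÷ (1 − 0.33) = £22,388.06.
EPS = 0 when EBIT covers interest plus the pre-tax preferred burden: £51,000 + £22,388.06 = £73,388.06.

£73,388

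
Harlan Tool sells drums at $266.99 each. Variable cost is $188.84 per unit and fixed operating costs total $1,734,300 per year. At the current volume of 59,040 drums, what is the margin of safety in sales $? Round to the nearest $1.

$9,838,064

Unit CM = price − variable cost = $266.99 − $188.84 = $78.15. Break-even units = $1,734,300 ÷ $78.15 = 22,191.94; break-even revenue = 22,191.94 × $266.99 = $5,925,025.68.
Actual sales revenue = 59,040 × $266.99 = $15,763,089.60.
Margin of safety = $15,763,089.60 − $5,925,025.68 = $9,838,064.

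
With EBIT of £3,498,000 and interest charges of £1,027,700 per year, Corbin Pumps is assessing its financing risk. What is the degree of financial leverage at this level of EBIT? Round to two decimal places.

Interest = £1,027,700.00.
Degree of financial leverage = EBIT / (EBIT − interest) = £3,498,000 / £2,470,300.00 = 1.4160.

1.42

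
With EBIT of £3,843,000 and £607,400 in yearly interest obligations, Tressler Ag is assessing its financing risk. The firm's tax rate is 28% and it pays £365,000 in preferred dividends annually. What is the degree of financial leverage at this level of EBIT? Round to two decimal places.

1.41

Annual interest charges come to £607,400.00.
Pre-tax preferred-dividend burden = £365,000 ÷ (1 − 0.28) = £506,944.44.
DFL = EBIT ÷ [EBIT − I − D_p/(1−t)] = £3,843,000 ÷ [£3,843,000 − £607,400.00 − £506,944.44] = £3,843,000 ÷ £2,728,655.56 = 1.4084.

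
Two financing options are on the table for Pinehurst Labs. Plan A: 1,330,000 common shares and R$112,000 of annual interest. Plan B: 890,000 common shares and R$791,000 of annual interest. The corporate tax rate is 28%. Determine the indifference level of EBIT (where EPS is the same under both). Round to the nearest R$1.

R$2,164,432

Set EPS_A = EPS_B: (EBIT − R$112,000)(1 − 0.28) ÷ 1,330,000 = (EBIT − R$791,000)(1 − 0.28) ÷ 890,000.
Cancelling (1 − t) and cross-multiplying: 890,000·(EBIT − 112,000) = 1,330,000·(EBIT − 791,000).
Solving, EBIT = (791,000·1,330,000 − 112,000·890,000) / (1,330,000 − 890,000) = 952,350,000,000 / 440,000 = 2,164,431.82.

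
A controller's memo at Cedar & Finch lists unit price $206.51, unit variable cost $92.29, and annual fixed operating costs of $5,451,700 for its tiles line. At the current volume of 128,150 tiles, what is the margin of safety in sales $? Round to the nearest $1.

Each unit contributes $206.51 − $92.29 = $114.22. Break-even units = $5,451,700 ÷ $114.22 = 47,729.82; break-even revenue = 47,729.82 × $206.51 = $9,856,685.06.
Current sales = 128,150 × $206.51 = $26,464,256.50.
Margin of safety = $26,464,256.50 − $9,856,685.06 = $16,607,571.

$16,607,571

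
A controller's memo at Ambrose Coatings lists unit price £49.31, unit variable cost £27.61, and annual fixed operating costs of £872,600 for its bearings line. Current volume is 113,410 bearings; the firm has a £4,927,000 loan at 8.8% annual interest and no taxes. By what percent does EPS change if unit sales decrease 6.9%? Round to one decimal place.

At 113,410 units, contribution = 113,410 × £21.70 = £2,460,997.00.
EBIT = £2,460,997.00 − £872,600 = £1,588,397.00.
Interest = £433,576.00, so EBIT − I = £1,154,821.00.
DCL = total CM / (EBIT − I) = £2,460,997.00 / £1,154,821.00 = 2.1311.
EPS therefore changes by 2.1311 × (-6.9%) = -14.7%.

-14.7%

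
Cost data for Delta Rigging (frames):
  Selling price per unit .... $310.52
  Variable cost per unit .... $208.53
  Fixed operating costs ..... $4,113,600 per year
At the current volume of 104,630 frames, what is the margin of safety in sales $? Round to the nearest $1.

Each unit contributes $310.52 − $208.53 = $101.99. Break-even units = $4,113,600 ÷ $101.99 = 40,333.37; break-even revenue = 40,333.37 × $310.52 = $12,524,316.82.
Actual sales revenue = 104,630 × $310.52 = $32,489,707.60.
Margin of safety = $32,489,707.60 − $12,524,316.82 = $19,965,391.

$19,965,391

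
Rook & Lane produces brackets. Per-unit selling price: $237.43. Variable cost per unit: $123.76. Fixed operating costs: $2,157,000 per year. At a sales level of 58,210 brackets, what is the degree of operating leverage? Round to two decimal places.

Contribution at this volume is 58,210 × $113.67 = $6,616,730.70.
EBIT = $6,616,730.70 − $2,157,000 = $4,459,730.70.
Degree of operating leverage = $6,616,730.70 / $4,459,730.70 = 1.4837.

1.48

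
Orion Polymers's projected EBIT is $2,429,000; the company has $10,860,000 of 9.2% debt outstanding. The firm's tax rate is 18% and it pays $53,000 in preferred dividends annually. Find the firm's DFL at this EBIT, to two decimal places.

Annual interest charges come to $999,120.00.
Pre-tax preferred-dividend burden = $53,000 ÷ (1 − 0.18) = $64,634.15.
DFL = EBIT ÷ [EBIT − I − D_p/(1−t)] = $2,429,000 ÷ [$2,429,000 − $999,120.00 − $64,634.15] = $2,429,000 ÷ $1,365,245.85 = 1.7792.

1.78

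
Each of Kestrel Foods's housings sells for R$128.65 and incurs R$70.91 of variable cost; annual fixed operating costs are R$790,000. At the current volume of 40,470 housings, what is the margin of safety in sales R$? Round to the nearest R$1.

Contribution margin per unit = R$128.65 − R$70.91 = R$57.74. Break-even units = R$790,000 ÷ R$57.74 = 13,682.02; break-even revenue = 13,682.02 × R$128.65 = R$1,760,192.24.
Current sales = 40,470 × R$128.65 = R$5,206,465.50.
Margin of safety = R$5,206,465.50 − R$1,760,192.24 = R$3,446,273.

R$3,446,273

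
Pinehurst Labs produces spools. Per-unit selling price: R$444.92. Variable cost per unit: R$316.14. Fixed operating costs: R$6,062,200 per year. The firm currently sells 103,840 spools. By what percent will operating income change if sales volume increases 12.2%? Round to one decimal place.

Contribution at this volume is 103,840 × R$128.78 = R$13,372,515.20.
Operating income = contribution − fixed costs = R$13,372,515.20 − R$6,062,200 = R$7,310,315.20.
So DOL = total CM / EBIT = R$13,372,515.20 / R$7,310,315.20 = 1.8293.
So EBIT moves 1.8293 × (+12.2%) = +22.3%.

+22.3%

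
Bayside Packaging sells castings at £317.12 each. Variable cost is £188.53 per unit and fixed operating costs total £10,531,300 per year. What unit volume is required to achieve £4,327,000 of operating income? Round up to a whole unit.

115,548 castings

Each unit contributes £317.12 − £188.53 = £128.59.
Required volume = (fixed costs + target profit) ÷ CM = (£10,531,300 + £4,327,000) ÷ £128.59 = 115,547.87, so 115,548 castings.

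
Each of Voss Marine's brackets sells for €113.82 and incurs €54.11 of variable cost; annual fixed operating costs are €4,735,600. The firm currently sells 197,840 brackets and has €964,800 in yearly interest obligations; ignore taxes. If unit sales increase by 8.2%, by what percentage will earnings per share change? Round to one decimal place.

At 197,840 units, contribution = 197,840 × €59.71 = €11,813,026.40.
Subtracting fixed costs: EBIT = €11,813,026.40 − €4,735,600 = €7,077,426.40.
After interest of €964,800.00, pre-tax earnings = €6,112,626.40.
DCL = total CM / (EBIT − I) = €11,813,026.40 / €6,112,626.40 = 1.9326.
EPS therefore changes by 1.9326 × (+8.2%) = +15.8%.

+15.8%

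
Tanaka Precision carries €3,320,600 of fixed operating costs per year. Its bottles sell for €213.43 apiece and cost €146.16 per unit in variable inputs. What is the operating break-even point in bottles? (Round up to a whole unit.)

Contribution margin per unit = €213.43 − €146.16 = €67.27.
Break-even volume = fixed costs ÷ CM per unit = €3,320,600 ÷ €67.27 = 49,362.27, so 49,363 bottles.

49,363 bottles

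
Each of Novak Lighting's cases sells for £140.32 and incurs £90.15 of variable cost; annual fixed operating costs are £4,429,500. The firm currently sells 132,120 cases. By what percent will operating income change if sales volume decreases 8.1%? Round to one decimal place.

-24.4%

Total contribution margin = 132,120 × £50.17 = £6,628,460.40.
Operating income = contribution − fixed costs = £6,628,460.40 − £4,429,500 = £2,198,960.40.
So DOL = total CM / EBIT = £6,628,460.40 / £2,198,960.40 = 3.0144.
%ΔEBIT = DOL × %ΔSales = 3.0144 × -8.1% = -24.4%.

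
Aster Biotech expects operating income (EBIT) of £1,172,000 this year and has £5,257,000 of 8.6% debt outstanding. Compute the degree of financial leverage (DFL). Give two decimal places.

1.63

Interest = £452,102.00.
Degree of financial leverage = EBIT / (EBIT − interest) = £1,172,000 / £719,898.00 = 1.6280.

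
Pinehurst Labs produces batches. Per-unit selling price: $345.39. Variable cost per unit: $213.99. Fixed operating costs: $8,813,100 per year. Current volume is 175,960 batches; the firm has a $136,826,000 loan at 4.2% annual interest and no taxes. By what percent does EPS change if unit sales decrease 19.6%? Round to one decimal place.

At 175,960 units, contribution = 175,960 × $131.40 = $23,121,144.00.
Operating income = contribution − fixed costs = $23,121,144.00 − $8,813,100 = $14,308,044.00.
After interest of $5,746,692.00, pre-tax earnings = $8,561,352.00.
Degree of combined leverage = contribution ÷ (EBIT − I) = $23,121,144.00 ÷ $8,561,352.00 = 2.7006.
%ΔEPS = DCL × %ΔSales = 2.7006 × -19.6% = -52.9%.

-52.9%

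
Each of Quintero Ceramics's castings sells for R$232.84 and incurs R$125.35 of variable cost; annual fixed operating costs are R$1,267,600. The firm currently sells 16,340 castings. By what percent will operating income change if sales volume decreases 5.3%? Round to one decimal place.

Total contribution margin = 16,340 × R$107.49 = R$1,756,386.60.
EBIT = R$1,756,386.60 − R$1,267,600 = R$488,786.60.
So DOL = total CM / EBIT = R$1,756,386.60 / R$488,786.60 = 3.5934.
%ΔEBIT = DOL × %ΔSales = 3.5934 × -5.3% = -19.0%.

-19.0%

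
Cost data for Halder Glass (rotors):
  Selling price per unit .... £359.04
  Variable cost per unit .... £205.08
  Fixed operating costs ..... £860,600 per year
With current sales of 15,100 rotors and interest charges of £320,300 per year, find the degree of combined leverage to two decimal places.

Total contribution margin = 15,100 × £153.96 = £2,324,796.00.
Operating income = contribution − fixed costs = £2,324,796.00 − £860,600 = £1,464,196.00. Interest = £320,300.00.
DOL = £2,324,796.00 ÷ £1,464,196.00 = 1.5878; DFL = £1,464,196.00 ÷ £1,143,896.00 = 1.2800.
DCL = DOL × DFL = 1.5878 × 1.2800 = 2.0324.

2.03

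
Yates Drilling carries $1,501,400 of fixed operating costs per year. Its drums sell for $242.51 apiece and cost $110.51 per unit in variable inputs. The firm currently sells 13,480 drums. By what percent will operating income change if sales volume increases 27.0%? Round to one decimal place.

+172.8%

Contribution at this volume is 13,480 × $132.00 = $1,779,360.00.
Subtracting fixed costs: EBIT = $1,779,360.00 − $1,501,400 = $277,960.00.
So DOL = total CM / EBIT = $1,779,360.00 / $277,960.00 = 6.4015.
%ΔEBIT = DOL × %ΔSales = 6.4015 × +27.0% = +172.8%.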